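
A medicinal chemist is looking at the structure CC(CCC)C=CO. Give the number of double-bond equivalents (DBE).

1

Degree of unsaturation = (number of rings) + (number of π bonds).
Ring closures in the SMILES: 0.
π bonds: 1 double bond (each 1 DoU) → 1 DoU from unsaturation.
Total DoU = 0 + 1 = 1.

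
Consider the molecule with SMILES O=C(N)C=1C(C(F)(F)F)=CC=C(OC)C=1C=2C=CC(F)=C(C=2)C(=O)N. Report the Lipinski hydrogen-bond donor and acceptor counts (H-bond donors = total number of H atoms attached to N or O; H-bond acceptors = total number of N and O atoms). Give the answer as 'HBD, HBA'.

4, 5

Donors: find every N or O and count the H atoms it carries.
  atom 1 (O): bond orders sum to 2 → 0 H
  atom 3 (N): bond orders sum to 1 → 2 H
  atom 13 (O): bond orders sum to 2 → 0 H
  atom 24 (O): bond orders sum to 2 → 0 H
  atom 25 (N): bond orders sum to 1 → 2 H
Lipinski HBD = 4.
Acceptors: N atoms = 2, O atoms = 3 → HBA = 5.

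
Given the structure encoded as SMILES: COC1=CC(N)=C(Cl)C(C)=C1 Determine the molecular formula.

Walk through each heavy atom and fill implicit hydrogens from standard valence (C 4, N 3, O 2, S 2, halogen 1):
  atom 1: C, bond orders sum to 1 (valence 4) → 3 H
  atom 2: O, bond orders sum to 2 (valence 2) → 0 H
  atom 3: C, bond orders sum to 4 (valence 4) → 0 H
  atom 4: C, bond orders sum to 3 (valence 4) → 1 H
  atom 5: C, bond orders sum to 4 (valence 4) → 0 H
  atom 6: N, bond orders sum to 1 (valence 3) → 2 H
  atom 7: C, bond orders sum to 4 (valence 4) → 0 H
  atom 8: Cl (halogen, monovalent) → 0 H
  atom 9: C, bond orders sum to 4 (valence 4) → 0 H
  atom 10: C, bond orders sum to 1 (valence 4) → 3 H
  atom 11: C, bond orders sum to 3 (valence 4) → 1 H
Totals → C:8, H:10, Cl:1, N:1, O:1.

C8H10ClNO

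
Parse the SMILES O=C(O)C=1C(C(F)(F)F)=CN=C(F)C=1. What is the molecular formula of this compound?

Walk through each heavy atom and fill implicit hydrogens from standard valence (C 4, N 3, O 2, S 2, halogen 1):
  atom 1: O, bond orders sum to 2 (valence 2) → 0 H
  atom 2: C, bond orders sum to 4 (valence 4) → 0 H
  atom 3: O, bond orders sum to 1 (valence 2) → 1 H
  atom 4: C, bond orders sum to 4 (valence 4) → 0 H
  atom 5: C, bond orders sum to 4 (valence 4) → 0 H
  atom 6: C, bond orders sum to 4 (valence 4) → 0 H
  atom 7: F (halogen, monovalent) → 0 H
  atom 8: F (halogen, monovalent) → 0 H
  atom 9: F (halogen, monovalent) → 0 H
  atom 10: C, bond orders sum to 3 (valence 4) → 1 H
  atom 11: N, bond orders sum to 3 (valence 3) → 0 H
  atom 12: C, bond orders sum to 4 (valence 4) → 0 H
  atom 13: F (halogen, monovalent) → 0 H
  atom 14: C, bond orders sum to 3 (valence 4) → 1 H
Totals → C:7, H:3, F:4, N:1, O:2.
In Hill order: C7H3F4NO2.

C7H3F4NO2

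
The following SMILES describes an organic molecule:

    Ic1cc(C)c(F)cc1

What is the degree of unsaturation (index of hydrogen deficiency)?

4

Molecular formula: C7H6FI.
DoU = (2C + 2 + N − H − X) / 2, where X is the halogen count and O/S are ignored.
    = (2·7 + 2 + 0 − 6 − 2) / 2 = 8 / 2 = 4.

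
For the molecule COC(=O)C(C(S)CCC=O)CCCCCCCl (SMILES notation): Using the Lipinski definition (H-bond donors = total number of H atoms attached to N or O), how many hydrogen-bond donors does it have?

Donors: find every N or O and count the H atoms it carries.
  atom 2 (O): bond orders sum to 2 → 0 H
  atom 4 (O): bond orders sum to 2 → 0 H
  atom 11 (O): bond orders sum to 2 → 0 H
Lipinski HBD = 0.

0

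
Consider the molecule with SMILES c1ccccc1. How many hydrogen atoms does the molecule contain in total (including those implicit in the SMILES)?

6

Walk through each heavy atom and fill implicit hydrogens from standard valence (C 4, N 3, O 2, S 2, halogen 1); for lowercase aromatic atoms, an aromatic c carries 1 H when it has two neighbours and 0 H with three, and aromatic n carries 0 H:
  atom 1: aromatic c, 2 neighbours → 1 H
  atom 2: aromatic c, 2 neighbours → 1 H
  atom 3: aromatic c, 2 neighbours → 1 H
  atom 4: aromatic c, 2 neighbours → 1 H
  atom 5: aromatic c, 2 neighbours → 1 H
  atom 6: aromatic c, 2 neighbours → 1 H
Total hydrogens: 6.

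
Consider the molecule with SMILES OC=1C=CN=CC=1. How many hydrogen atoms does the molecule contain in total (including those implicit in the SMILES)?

Walk through each heavy atom and fill implicit hydrogens from standard valence (C 4, N 3, O 2, S 2, halogen 1):
  atom 1: O, bond orders sum to 1 (valence 2) → 1 H
  atom 2: C, bond orders sum to 4 (valence 4) → 0 H
  atom 3: C, bond orders sum to 3 (valence 4) → 1 H
  atom 4: C, bond orders sum to 3 (valence 4) → 1 H
  atom 5: N, bond orders sum to 3 (valence 3) → 0 H
  atom 6: C, bond orders sum to 3 (valence 4) → 1 H
  atom 7: C, bond orders sum to 3 (valence 4) → 1 H
Total hydrogens: 5.

5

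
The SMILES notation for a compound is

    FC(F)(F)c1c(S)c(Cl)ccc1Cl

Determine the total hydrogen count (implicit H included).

Walk through each heavy atom and fill implicit hydrogens from standard valence (C 4, N 3, O 2, S 2, halogen 1); for lowercase aromatic atoms, an aromatic c carries 1 H when it has two neighbours and 0 H with three, and aromatic n carries 0 H:
  atom 1: F (halogen, monovalent) → 0 H
  atom 2: C, bond orders sum to 4 (valence 4) → 0 H
  atom 3: F (halogen, monovalent) → 0 H
  atom 4: F (halogen, monovalent) → 0 H
  atom 5: aromatic c, 3 neighbours → 0 H
  atom 6: aromatic c, 3 neighbours → 0 H
  atom 7: S, bond orders sum to 1 (valence 2) → 1 H
  atom 8: aromatic c, 3 neighbours → 0 H
  atom 9: Cl (halogen, monovalent) → 0 H
  atom 10: aromatic c, 2 neighbours → 1 H
  atom 11: aromatic c, 2 neighbours → 1 H
  atom 12: aromatic c, 3 neighbours → 0 H
  atom 13: Cl (halogen, monovalent) → 0 H
Total hydrogens: 3.

3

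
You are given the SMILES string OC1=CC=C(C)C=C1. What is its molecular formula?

Walk through each heavy atom and fill implicit hydrogens from standard valence (C 4, N 3, O 2, S 2, halogen 1):
  atom 1: O, bond orders sum to 1 (valence 2) → 1 H
  atom 2: C, bond orders sum to 4 (valence 4) → 0 H
  atom 3: C, bond orders sum to 3 (valence 4) → 1 H
  atom 4: C, bond orders sum to 3 (valence 4) → 1 H
  atom 5: C, bond orders sum to 4 (valence 4) → 0 H
  atom 6: C, bond orders sum to 1 (valence 4) → 3 H
  atom 7: C, bond orders sum to 3 (valence 4) → 1 H
  atom 8: C, bond orders sum to 3 (valence 4) → 1 H
Totals → C:7, H:8, O:1.
In Hill order: C7H8O.

C7H8O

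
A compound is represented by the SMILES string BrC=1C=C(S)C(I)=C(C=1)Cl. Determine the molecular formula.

C6H3BrClIS

Walk through each heavy atom and fill implicit hydrogens from standard valence (C 4, N 3, O 2, S 2, halogen 1):
  atom 1: Br (halogen, monovalent) → 0 H
  atom 2: C, bond orders sum to 4 (valence 4) → 0 H
  atom 3: C, bond orders sum to 3 (valence 4) → 1 H
  atom 4: C, bond orders sum to 4 (valence 4) → 0 H
  atom 5: S, bond orders sum to 1 (valence 2) → 1 H
  atom 6: C, bond orders sum to 4 (valence 4) → 0 H
  atom 7: I (halogen, monovalent) → 0 H
  atom 8: C, bond orders sum to 4 (valence 4) → 0 H
  atom 9: C, bond orders sum to 3 (valence 4) → 1 H
  atom 10: Cl (halogen, monovalent) → 0 H
Totals → C:6, H:3, Br:1, Cl:1, I:1, S:1.
In Hill order: C6H3BrClIS.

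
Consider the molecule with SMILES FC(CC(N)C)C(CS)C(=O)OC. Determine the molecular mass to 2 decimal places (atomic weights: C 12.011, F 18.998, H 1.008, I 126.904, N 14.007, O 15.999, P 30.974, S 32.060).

209.28 g/mol

First, the molecular formula is C8H16FNO2S (counting implicit H from valence).
  C: 8 × 12.011 = 96.088
  F: 1 × 18.998 = 18.998
  H: 16 × 1.008 = 16.128
  N: 1 × 14.007 = 14.007
  O: 2 × 15.999 = 31.998
  S: 1 × 32.060 = 32.060
Sum: 8×12.011 + 1×18.998 + 16×1.008 + 1×14.007 + 2×15.999 + 1×32.060 = 209.279 → 209.28 g/mol.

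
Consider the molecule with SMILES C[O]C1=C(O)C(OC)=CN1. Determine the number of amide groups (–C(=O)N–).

Scan the SMILES for the amide motif — none present.
Groups that are present: 2 ether, 1 hydroxyl.

0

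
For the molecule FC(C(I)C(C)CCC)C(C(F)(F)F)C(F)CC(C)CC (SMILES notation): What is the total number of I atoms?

Scan the SMILES for I atoms (remember two-letter symbols like Cl and Br are single atoms).
Iodine count: 1.

1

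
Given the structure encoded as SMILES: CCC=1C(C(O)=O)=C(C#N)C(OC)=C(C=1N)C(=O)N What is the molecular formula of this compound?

Walk through each heavy atom and fill implicit hydrogens from standard valence (C 4, N 3, O 2, S 2, halogen 1):
  atom 1: C, bond orders sum to 1 (valence 4) → 3 H
  atom 2: C, bond orders sum to 2 (valence 4) → 2 H
  atom 3: C, bond orders sum to 4 (valence 4) → 0 H
  atom 4: C, bond orders sum to 4 (valence 4) → 0 H
  atom 5: C, bond orders sum to 4 (valence 4) → 0 H
  atom 6: O, bond orders sum to 1 (valence 2) → 1 H
  atom 7: O, bond orders sum to 2 (valence 2) → 0 H
  atom 8: C, bond orders sum to 4 (valence 4) → 0 H
  atom 9: C, bond orders sum to 4 (valence 4) → 0 H
  atom 10: N, bond orders sum to 3 (valence 3) → 0 H
  atom 11: C, bond orders sum to 4 (valence 4) → 0 H
  atom 12: O, bond orders sum to 2 (valence 2) → 0 H
  atom 13: C, bond orders sum to 1 (valence 4) → 3 H
  atom 14: C, bond orders sum to 4 (valence 4) → 0 H
  atom 15: C, bond orders sum to 4 (valence 4) → 0 H
  atom 16: N, bond orders sum to 1 (valence 3) → 2 H
  atom 17: C, bond orders sum to 4 (valence 4) → 0 H
  atom 18: O, bond orders sum to 2 (valence 2) → 0 H
  atom 19: N, bond orders sum to 1 (valence 3) → 2 H
Totals → C:12, H:13, N:3, O:4.

C12H13N3O4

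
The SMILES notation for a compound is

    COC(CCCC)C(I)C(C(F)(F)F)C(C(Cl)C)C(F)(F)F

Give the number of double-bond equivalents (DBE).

Molecular formula: C13H20ClF6IO.
DoU = (2C + 2 + N − H − X) / 2, where X is the halogen count and O/S are ignored.
    = (2·13 + 2 + 0 − 20 − 8) / 2 = 0 / 2 = 0.

0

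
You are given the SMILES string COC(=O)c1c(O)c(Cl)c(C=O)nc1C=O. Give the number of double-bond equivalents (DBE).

7

Molecular formula: C9H6ClNO5.
DoU = (2C + 2 + N − H − X) / 2, where X is the halogen count and O/S are ignored.
    = (2·9 + 2 + 1 − 6 − 1) / 2 = 14 / 2 = 7.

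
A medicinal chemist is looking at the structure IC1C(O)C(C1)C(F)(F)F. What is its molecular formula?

Walk through each heavy atom and fill implicit hydrogens from standard valence (C 4, N 3, O 2, S 2, halogen 1):
  atom 1: I (halogen, monovalent) → 0 H
  atom 2: C, bond orders sum to 3 (valence 4) → 1 H
  atom 3: C, bond orders sum to 3 (valence 4) → 1 H
  atom 4: O, bond orders sum to 1 (valence 2) → 1 H
  atom 5: C, bond orders sum to 3 (valence 4) → 1 H
  atom 6: C, bond orders sum to 2 (valence 4) → 2 H
  atom 7: C, bond orders sum to 4 (valence 4) → 0 H
  atom 8: F (halogen, monovalent) → 0 H
  atom 9: F (halogen, monovalent) → 0 H
  atom 10: F (halogen, monovalent) → 0 H
Totals → C:5, H:6, F:3, I:1, O:1.

C5H6F3IO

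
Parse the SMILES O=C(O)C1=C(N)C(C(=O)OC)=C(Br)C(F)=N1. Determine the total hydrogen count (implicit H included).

6

Walk through each heavy atom and fill implicit hydrogens from standard valence (C 4, N 3, O 2, S 2, halogen 1):
  atom 1: O, bond orders sum to 2 (valence 2) → 0 H
  atom 2: C, bond orders sum to 4 (valence 4) → 0 H
  atom 3: O, bond orders sum to 1 (valence 2) → 1 H
  atom 4: C, bond orders sum to 4 (valence 4) → 0 H
  atom 5: C, bond orders sum to 4 (valence 4) → 0 H
  atom 6: N, bond orders sum to 1 (valence 3) → 2 H
  atom 7: C, bond orders sum to 4 (valence 4) → 0 H
  atom 8: C, bond orders sum to 4 (valence 4) → 0 H
  atom 9: O, bond orders sum to 2 (valence 2) → 0 H
  atom 10: O, bond orders sum to 2 (valence 2) → 0 H
  atom 11: C, bond orders sum to 1 (valence 4) → 3 H
  atom 12: C, bond orders sum to 4 (valence 4) → 0 H
  atom 13: Br (halogen, monovalent) → 0 H
  atom 14: C, bond orders sum to 4 (valence 4) → 0 H
  atom 15: F (halogen, monovalent) → 0 H
  atom 16: N, bond orders sum to 3 (valence 3) → 0 H
Total hydrogens: 6.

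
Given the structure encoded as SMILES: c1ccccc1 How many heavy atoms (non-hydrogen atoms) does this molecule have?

Every atom symbol written in the SMILES (organic subset) is one heavy atom; implicit H are not written.
Heavy atoms by element → C:6.
Total: 6.

6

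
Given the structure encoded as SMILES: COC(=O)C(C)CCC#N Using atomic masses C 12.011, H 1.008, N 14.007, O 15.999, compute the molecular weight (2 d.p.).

First, the molecular formula is C7H11NO2 (counting implicit H from valence).
  C: 7 × 12.011 = 84.077
  H: 11 × 1.008 = 11.088
  N: 1 × 14.007 = 14.007
  O: 2 × 15.999 = 31.998
Sum: 7×12.011 + 11×1.008 + 1×14.007 + 2×15.999 = 141.170 → 141.17 g/mol.

141.17 g/mol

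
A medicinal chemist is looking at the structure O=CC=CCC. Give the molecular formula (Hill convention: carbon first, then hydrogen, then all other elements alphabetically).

Walk through each heavy atom and fill implicit hydrogens from standard valence (C 4, N 3, O 2, S 2, halogen 1):
  atom 1: O, bond orders sum to 2 (valence 2) → 0 H
  atom 2: C, bond orders sum to 3 (valence 4) → 1 H
  atom 3: C, bond orders sum to 3 (valence 4) → 1 H
  atom 4: C, bond orders sum to 3 (valence 4) → 1 H
  atom 5: C, bond orders sum to 2 (valence 4) → 2 H
  atom 6: C, bond orders sum to 1 (valence 4) → 3 H
Totals → C:5, H:8, O:1.

C5H8O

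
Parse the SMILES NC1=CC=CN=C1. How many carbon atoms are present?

Count every carbon token in the SMILES (each C, including those in ring-closure positions and inside branches).
Carbon count: 5.

5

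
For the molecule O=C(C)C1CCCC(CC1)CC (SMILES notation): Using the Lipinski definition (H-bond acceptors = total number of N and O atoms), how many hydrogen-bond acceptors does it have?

1

N atoms: 0; O atoms: 1.
Lipinski HBA = 0 + 1 = 1.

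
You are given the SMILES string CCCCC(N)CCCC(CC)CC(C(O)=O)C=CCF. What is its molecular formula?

Walk through each heavy atom and fill implicit hydrogens from standard valence (C 4, N 3, O 2, S 2, halogen 1):
  atom 1: C, bond orders sum to 1 (valence 4) → 3 H
  atom 2: C, bond orders sum to 2 (valence 4) → 2 H
  atom 3: C, bond orders sum to 2 (valence 4) → 2 H
  atom 4: C, bond orders sum to 2 (valence 4) → 2 H
  atom 5: C, bond orders sum to 3 (valence 4) → 1 H
  atom 6: N, bond orders sum to 1 (valence 3) → 2 H
  atom 7: C, bond orders sum to 2 (valence 4) → 2 H
  atom 8: C, bond orders sum to 2 (valence 4) → 2 H
  atom 9: C, bond orders sum to 2 (valence 4) → 2 H
  atom 10: C, bond orders sum to 3 (valence 4) → 1 H
  atom 11: C, bond orders sum to 2 (valence 4) → 2 H
  atom 12: C, bond orders sum to 1 (valence 4) → 3 H
  atom 13: C, bond orders sum to 2 (valence 4) → 2 H
  atom 14: C, bond orders sum to 3 (valence 4) → 1 H
  atom 15: C, bond orders sum to 4 (valence 4) → 0 H
  atom 16: O, bond orders sum to 1 (valence 2) → 1 H
  atom 17: O, bond orders sum to 2 (valence 2) → 0 H
  atom 18: C, bond orders sum to 3 (valence 4) → 1 H
  atom 19: C, bond orders sum to 3 (valence 4) → 1 H
  atom 20: C, bond orders sum to 2 (valence 4) → 2 H
  atom 21: F (halogen, monovalent) → 0 H
Totals → C:17, H:32, F:1, N:1, O:2.

C17H32FNO2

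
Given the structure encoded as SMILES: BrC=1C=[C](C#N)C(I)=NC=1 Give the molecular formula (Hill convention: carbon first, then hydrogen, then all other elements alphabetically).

C6H2BrIN2

Walk through each heavy atom and fill implicit hydrogens from standard valence (C 4, N 3, O 2, S 2, halogen 1):
  atom 1: Br (halogen, monovalent) → 0 H
  atom 2: C, bond orders sum to 4 (valence 4) → 0 H
  atom 3: C, bond orders sum to 3 (valence 4) → 1 H
  atom 4: C with explicit H count 0
  atom 5: C, bond orders sum to 4 (valence 4) → 0 H
  atom 6: N, bond orders sum to 3 (valence 3) → 0 H
  atom 7: C, bond orders sum to 4 (valence 4) → 0 H
  atom 8: I (halogen, monovalent) → 0 H
  atom 9: N, bond orders sum to 3 (valence 3) → 0 H
  atom 10: C, bond orders sum to 3 (valence 4) → 1 H
Totals → C:6, H:2, Br:1, I:1, N:2.
In Hill order: C6H2BrIN2.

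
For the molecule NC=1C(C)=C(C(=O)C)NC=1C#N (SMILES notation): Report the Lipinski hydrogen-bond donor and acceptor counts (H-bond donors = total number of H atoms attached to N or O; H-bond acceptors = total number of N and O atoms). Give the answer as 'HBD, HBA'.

3, 4

Donors: find every N or O and count the H atoms it carries.
  atom 1 (N): bond orders sum to 1 → 2 H
  atom 7 (O): bond orders sum to 2 → 0 H
  atom 9 (N): bond orders sum to 2 → 1 H
  atom 12 (N): bond orders sum to 3 → 0 H
Lipinski HBD = 3.
Acceptors: N atoms = 3, O atoms = 1 → HBA = 4.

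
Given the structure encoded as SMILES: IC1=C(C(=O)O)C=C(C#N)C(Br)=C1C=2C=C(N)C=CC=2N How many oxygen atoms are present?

Scan the SMILES for O atoms (remember two-letter symbols like Cl and Br are single atoms).
Oxygen count: 2.

2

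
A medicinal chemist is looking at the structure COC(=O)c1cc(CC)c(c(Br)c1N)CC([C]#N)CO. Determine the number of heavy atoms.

Every atom symbol written in the SMILES (organic subset) is one heavy atom; implicit H are not written.
Heavy atoms by element → Br:1, C:14, N:2, O:3.
Total: 20.

20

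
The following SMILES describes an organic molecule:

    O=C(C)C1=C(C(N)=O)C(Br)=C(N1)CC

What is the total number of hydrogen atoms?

11

Walk through each heavy atom and fill implicit hydrogens from standard valence (C 4, N 3, O 2, S 2, halogen 1):
  atom 1: O, bond orders sum to 2 (valence 2) → 0 H
  atom 2: C, bond orders sum to 4 (valence 4) → 0 H
  atom 3: C, bond orders sum to 1 (valence 4) → 3 H
  atom 4: C, bond orders sum to 4 (valence 4) → 0 H
  atom 5: C, bond orders sum to 4 (valence 4) → 0 H
  atom 6: C, bond orders sum to 4 (valence 4) → 0 H
  atom 7: N, bond orders sum to 1 (valence 3) → 2 H
  atom 8: O, bond orders sum to 2 (valence 2) → 0 H
  atom 9: C, bond orders sum to 4 (valence 4) → 0 H
  atom 10: Br (halogen, monovalent) → 0 H
  atom 11: C, bond orders sum to 4 (valence 4) → 0 H
  atom 12: N, bond orders sum to 2 (valence 3) → 1 H
  atom 13: C, bond orders sum to 2 (valence 4) → 2 H
  atom 14: C, bond orders sum to 1 (valence 4) → 3 H
Total hydrogens: 11.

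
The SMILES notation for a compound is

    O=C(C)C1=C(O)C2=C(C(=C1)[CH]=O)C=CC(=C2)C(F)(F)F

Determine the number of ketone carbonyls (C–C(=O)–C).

The ketone motif appears at heavy-atom position 2 in the SMILES.
Other groups present: 1 aldehyde, 1 hydroxyl.
Ketone count: 1.

1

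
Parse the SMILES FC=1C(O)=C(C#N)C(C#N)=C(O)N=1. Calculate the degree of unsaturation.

Degree of unsaturation = (number of rings) + (number of π bonds).
Ring closures in the SMILES: 1.
π bonds: 3 double bonds (each 1 DoU), 2 triple bonds (each 2 DoU) → 7 DoU from unsaturation.
Total DoU = 1 + 7 = 8.

8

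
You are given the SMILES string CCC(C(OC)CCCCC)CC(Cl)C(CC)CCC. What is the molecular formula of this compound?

Walk through each heavy atom and fill implicit hydrogens from standard valence (C 4, N 3, O 2, S 2, halogen 1):
  atom 1: C, bond orders sum to 1 (valence 4) → 3 H
  atom 2: C, bond orders sum to 2 (valence 4) → 2 H
  atom 3: C, bond orders sum to 3 (valence 4) → 1 H
  atom 4: C, bond orders sum to 3 (valence 4) → 1 H
  atom 5: O, bond orders sum to 2 (valence 2) → 0 H
  atom 6: C, bond orders sum to 1 (valence 4) → 3 H
  atom 7: C, bond orders sum to 2 (valence 4) → 2 H
  atom 8: C, bond orders sum to 2 (valence 4) → 2 H
  atom 9: C, bond orders sum to 2 (valence 4) → 2 H
  atom 10: C, bond orders sum to 2 (valence 4) → 2 H
  atom 11: C, bond orders sum to 1 (valence 4) → 3 H
  atom 12: C, bond orders sum to 2 (valence 4) → 2 H
  atom 13: C, bond orders sum to 3 (valence 4) → 1 H
  atom 14: Cl (halogen, monovalent) → 0 H
  atom 15: C, bond orders sum to 3 (valence 4) → 1 H
  atom 16: C, bond orders sum to 2 (valence 4) → 2 H
  atom 17: C, bond orders sum to 1 (valence 4) → 3 H
  atom 18: C, bond orders sum to 2 (valence 4) → 2 H
  atom 19: C, bond orders sum to 2 (valence 4) → 2 H
  atom 20: C, bond orders sum to 1 (valence 4) → 3 H
Totals → C:18, H:37, Cl:1, O:1.

C18H37ClO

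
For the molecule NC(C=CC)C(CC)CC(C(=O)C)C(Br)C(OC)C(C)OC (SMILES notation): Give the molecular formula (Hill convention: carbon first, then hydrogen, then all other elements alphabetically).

Walk through each heavy atom and fill implicit hydrogens from standard valence (C 4, N 3, O 2, S 2, halogen 1):
  atom 1: N, bond orders sum to 1 (valence 3) → 2 H
  atom 2: C, bond orders sum to 3 (valence 4) → 1 H
  atom 3: C, bond orders sum to 3 (valence 4) → 1 H
  atom 4: C, bond orders sum to 3 (valence 4) → 1 H
  atom 5: C, bond orders sum to 1 (valence 4) → 3 H
  atom 6: C, bond orders sum to 3 (valence 4) → 1 H
  atom 7: C, bond orders sum to 2 (valence 4) → 2 H
  atom 8: C, bond orders sum to 1 (valence 4) → 3 H
  atom 9: C, bond orders sum to 2 (valence 4) → 2 H
  atom 10: C, bond orders sum to 3 (valence 4) → 1 H
  atom 11: C, bond orders sum to 4 (valence 4) → 0 H
  atom 12: O, bond orders sum to 2 (valence 2) → 0 H
  atom 13: C, bond orders sum to 1 (valence 4) → 3 H
  atom 14: C, bond orders sum to 3 (valence 4) → 1 H
  atom 15: Br (halogen, monovalent) → 0 H
  atom 16: C, bond orders sum to 3 (valence 4) → 1 H
  atom 17: O, bond orders sum to 2 (valence 2) → 0 H
  atom 18: C, bond orders sum to 1 (valence 4) → 3 H
  atom 19: C, bond orders sum to 3 (valence 4) → 1 H
  atom 20: C, bond orders sum to 1 (valence 4) → 3 H
  atom 21: O, bond orders sum to 2 (valence 2) → 0 H
  atom 22: C, bond orders sum to 1 (valence 4) → 3 H
Totals → C:17, H:32, Br:1, N:1, O:3.
In Hill order: C17H32BrNO3.

C17H32BrNO3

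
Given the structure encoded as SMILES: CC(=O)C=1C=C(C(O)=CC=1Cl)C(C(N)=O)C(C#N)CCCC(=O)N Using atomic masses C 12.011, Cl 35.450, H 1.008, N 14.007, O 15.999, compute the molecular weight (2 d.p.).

351.79 g/mol

First, the molecular formula is C16H18ClN3O4 (counting implicit H from valence).
  C: 16 × 12.011 = 192.176
  Cl: 1 × 35.450 = 35.450
  H: 18 × 1.008 = 18.144
  N: 3 × 14.007 = 42.021
  O: 4 × 15.999 = 63.996
Sum: 16×12.011 + 1×35.450 + 18×1.008 + 3×14.007 + 4×15.999 = 351.787 → 351.79 g/mol.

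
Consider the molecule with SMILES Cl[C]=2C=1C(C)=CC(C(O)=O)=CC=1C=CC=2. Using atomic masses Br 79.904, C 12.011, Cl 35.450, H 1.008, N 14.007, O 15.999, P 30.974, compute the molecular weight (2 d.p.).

220.65 g/mol

First, the molecular formula is C12H9ClO2 (counting implicit H from valence).
  C: 12 × 12.011 = 144.132
  Cl: 1 × 35.450 = 35.450
  H: 9 × 1.008 = 9.072
  O: 2 × 15.999 = 31.998
Sum: 12×12.011 + 1×35.450 + 9×1.008 + 2×15.999 = 220.652 → 220.65 g/mol.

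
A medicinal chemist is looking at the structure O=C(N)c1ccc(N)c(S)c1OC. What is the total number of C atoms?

8

Count every carbon token in the SMILES (each C, including those in ring-closure positions and inside branches).
Carbon count: 8.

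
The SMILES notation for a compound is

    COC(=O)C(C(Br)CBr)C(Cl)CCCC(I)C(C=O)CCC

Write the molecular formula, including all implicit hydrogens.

Walk through each heavy atom and fill implicit hydrogens from standard valence (C 4, N 3, O 2, S 2, halogen 1):
  atom 1: C, bond orders sum to 1 (valence 4) → 3 H
  atom 2: O, bond orders sum to 2 (valence 2) → 0 H
  atom 3: C, bond orders sum to 4 (valence 4) → 0 H
  atom 4: O, bond orders sum to 2 (valence 2) → 0 H
  atom 5: C, bond orders sum to 3 (valence 4) → 1 H
  atom 6: C, bond orders sum to 3 (valence 4) → 1 H
  atom 7: Br (halogen, monovalent) → 0 H
  atom 8: C, bond orders sum to 2 (valence 4) → 2 H
  atom 9: Br (halogen, monovalent) → 0 H
  atom 10: C, bond orders sum to 3 (valence 4) → 1 H
  atom 11: Cl (halogen, monovalent) → 0 H
  atom 12: C, bond orders sum to 2 (valence 4) → 2 H
  atom 13: C, bond orders sum to 2 (valence 4) → 2 H
  atom 14: C, bond orders sum to 2 (valence 4) → 2 H
  atom 15: C, bond orders sum to 3 (valence 4) → 1 H
  atom 16: I (halogen, monovalent) → 0 H
  atom 17: C, bond orders sum to 3 (valence 4) → 1 H
  atom 18: C, bond orders sum to 3 (valence 4) → 1 H
  atom 19: O, bond orders sum to 2 (valence 2) → 0 H
  atom 20: C, bond orders sum to 2 (valence 4) → 2 H
  atom 21: C, bond orders sum to 2 (valence 4) → 2 H
  atom 22: C, bond orders sum to 1 (valence 4) → 3 H
Totals → C:15, H:24, Br:2, Cl:1, I:1, O:3.
In Hill order: C15H24Br2ClIO3.

C15H24Br2ClIO3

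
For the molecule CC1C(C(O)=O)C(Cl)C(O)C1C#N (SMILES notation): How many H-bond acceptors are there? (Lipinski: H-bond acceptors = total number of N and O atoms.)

N atoms: 1; O atoms: 3.
Lipinski HBA = 1 + 3 = 4.

4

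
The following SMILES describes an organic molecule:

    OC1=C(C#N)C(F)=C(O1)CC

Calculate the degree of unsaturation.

Degree of unsaturation = (number of rings) + (number of π bonds).
Ring closures in the SMILES: 1.
π bonds: 2 double bonds (each 1 DoU), 1 triple bond (each 2 DoU) → 4 DoU from unsaturation.
Total DoU = 1 + 4 = 5.

5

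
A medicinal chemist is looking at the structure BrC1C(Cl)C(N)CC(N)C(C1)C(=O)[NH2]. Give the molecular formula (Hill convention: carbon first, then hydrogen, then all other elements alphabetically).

Walk through each heavy atom and fill implicit hydrogens from standard valence (C 4, N 3, O 2, S 2, halogen 1):
  atom 1: Br (halogen, monovalent) → 0 H
  atom 2: C, bond orders sum to 3 (valence 4) → 1 H
  atom 3: C, bond orders sum to 3 (valence 4) → 1 H
  atom 4: Cl (halogen, monovalent) → 0 H
  atom 5: C, bond orders sum to 3 (valence 4) → 1 H
  atom 6: N, bond orders sum to 1 (valence 3) → 2 H
  atom 7: C, bond orders sum to 2 (valence 4) → 2 H
  atom 8: C, bond orders sum to 3 (valence 4) → 1 H
  atom 9: N, bond orders sum to 1 (valence 3) → 2 H
  atom 10: C, bond orders sum to 3 (valence 4) → 1 H
  atom 11: C, bond orders sum to 2 (valence 4) → 2 H
  atom 12: C, bond orders sum to 4 (valence 4) → 0 H
  atom 13: O, bond orders sum to 2 (valence 2) → 0 H
  atom 14: N with explicit H count 2
Totals → C:8, H:15, Br:1, Cl:1, N:3, O:1.
In Hill order: C8H15BrClN3O.

C8H15BrClN3O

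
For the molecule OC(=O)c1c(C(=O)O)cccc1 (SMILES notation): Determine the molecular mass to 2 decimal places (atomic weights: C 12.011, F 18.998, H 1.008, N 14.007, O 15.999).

166.13 g/mol

First, the molecular formula is C8H6O4 (counting implicit H from valence).
  C: 8 × 12.011 = 96.088
  H: 6 × 1.008 = 6.048
  O: 4 × 15.999 = 63.996
Sum: 8×12.011 + 6×1.008 + 4×15.999 = 166.132 → 166.13 g/mol.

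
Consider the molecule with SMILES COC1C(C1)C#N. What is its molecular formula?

C5H7NO

Walk through each heavy atom and fill implicit hydrogens from standard valence (C 4, N 3, O 2, S 2, halogen 1):
  atom 1: C, bond orders sum to 1 (valence 4) → 3 H
  atom 2: O, bond orders sum to 2 (valence 2) → 0 H
  atom 3: C, bond orders sum to 3 (valence 4) → 1 H
  atom 4: C, bond orders sum to 3 (valence 4) → 1 H
  atom 5: C, bond orders sum to 2 (valence 4) → 2 H
  atom 6: C, bond orders sum to 4 (valence 4) → 0 H
  atom 7: N, bond orders sum to 3 (valence 3) → 0 H
Totals → C:5, H:7, N:1, O:1.
In Hill order: C5H7NO.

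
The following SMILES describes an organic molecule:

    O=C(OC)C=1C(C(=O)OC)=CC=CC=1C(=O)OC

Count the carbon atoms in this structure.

Count every carbon token in the SMILES (each C, including those in ring-closure positions and inside branches).
Carbon count: 12.

12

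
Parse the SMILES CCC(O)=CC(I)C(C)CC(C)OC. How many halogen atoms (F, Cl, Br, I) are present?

Halogen atoms appear at heavy-atom position 7 (1×I).
Other groups present: 1 alkene, 1 ether, 1 hydroxyl.
Halogen count: 1.

1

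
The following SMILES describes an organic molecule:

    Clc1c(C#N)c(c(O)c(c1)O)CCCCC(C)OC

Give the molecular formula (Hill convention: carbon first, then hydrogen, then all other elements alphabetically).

C14H18ClNO3

Walk through each heavy atom and fill implicit hydrogens from standard valence (C 4, N 3, O 2, S 2, halogen 1); for lowercase aromatic atoms, an aromatic c carries 1 H when it has two neighbours and 0 H with three, and aromatic n carries 0 H:
  atom 1: Cl (halogen, monovalent) → 0 H
  atom 2: aromatic c, 3 neighbours → 0 H
  atom 3: aromatic c, 3 neighbours → 0 H
  atom 4: C, bond orders sum to 4 (valence 4) → 0 H
  atom 5: N, bond orders sum to 3 (valence 3) → 0 H
  atom 6: aromatic c, 3 neighbours → 0 H
  atom 7: aromatic c, 3 neighbours → 0 H
  atom 8: O, bond orders sum to 1 (valence 2) → 1 H
  atom 9: aromatic c, 3 neighbours → 0 H
  atom 10: aromatic c, 2 neighbours → 1 H
  atom 11: O, bond orders sum to 1 (valence 2) → 1 H
  atom 12: C, bond orders sum to 2 (valence 4) → 2 H
  atom 13: C, bond orders sum to 2 (valence 4) → 2 H
  atom 14: C, bond orders sum to 2 (valence 4) → 2 H
  atom 15: C, bond orders sum to 2 (valence 4) → 2 H
  atom 16: C, bond orders sum to 3 (valence 4) → 1 H
  atom 17: C, bond orders sum to 1 (valence 4) → 3 H
  atom 18: O, bond orders sum to 2 (valence 2) → 0 H
  atom 19: C, bond orders sum to 1 (valence 4) → 3 H
Totals → C:14, H:18, Cl:1, N:1, O:3.
In Hill order: C14H18ClNO3.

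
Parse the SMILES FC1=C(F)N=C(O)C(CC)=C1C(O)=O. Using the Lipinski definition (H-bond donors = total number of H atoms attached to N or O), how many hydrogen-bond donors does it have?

2

Donors: find every N or O and count the H atoms it carries.
  atom 5 (N): bond orders sum to 3 → 0 H
  atom 7 (O): bond orders sum to 1 → 1 H
  atom 13 (O): bond orders sum to 1 → 1 H
  atom 14 (O): bond orders sum to 2 → 0 H
Lipinski HBD = 2.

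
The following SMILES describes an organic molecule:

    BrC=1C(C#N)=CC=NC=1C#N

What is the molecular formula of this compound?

Walk through each heavy atom and fill implicit hydrogens from standard valence (C 4, N 3, O 2, S 2, halogen 1):
  atom 1: Br (halogen, monovalent) → 0 H
  atom 2: C, bond orders sum to 4 (valence 4) → 0 H
  atom 3: C, bond orders sum to 4 (valence 4) → 0 H
  atom 4: C, bond orders sum to 4 (valence 4) → 0 H
  atom 5: N, bond orders sum to 3 (valence 3) → 0 H
  atom 6: C, bond orders sum to 3 (valence 4) → 1 H
  atom 7: C, bond orders sum to 3 (valence 4) → 1 H
  atom 8: N, bond orders sum to 3 (valence 3) → 0 H
  atom 9: C, bond orders sum to 4 (valence 4) → 0 H
  atom 10: C, bond orders sum to 4 (valence 4) → 0 H
  atom 11: N, bond orders sum to 3 (valence 3) → 0 H
Totals → C:7, H:2, Br:1, N:3.

C7H2BrN3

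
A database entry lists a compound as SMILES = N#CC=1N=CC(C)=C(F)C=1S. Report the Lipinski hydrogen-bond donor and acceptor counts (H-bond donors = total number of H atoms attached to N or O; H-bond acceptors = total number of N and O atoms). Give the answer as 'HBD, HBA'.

Donors: find every N or O and count the H atoms it carries.
  atom 1 (N): bond orders sum to 3 → 0 H
  atom 4 (N): bond orders sum to 3 → 0 H
Lipinski HBD = 0.
Acceptors: N atoms = 2, O atoms = 0 → HBA = 2.

0, 2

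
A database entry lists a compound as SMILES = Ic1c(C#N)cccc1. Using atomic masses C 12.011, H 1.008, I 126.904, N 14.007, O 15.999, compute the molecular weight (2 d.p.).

First, the molecular formula is C7H4IN (counting implicit H from valence).
  C: 7 × 12.011 = 84.077
  H: 4 × 1.008 = 4.032
  I: 1 × 126.904 = 126.904
  N: 1 × 14.007 = 14.007
Sum: 7×12.011 + 4×1.008 + 1×126.904 + 1×14.007 = 229.020 → 229.02 g/mol.

229.02 g/mol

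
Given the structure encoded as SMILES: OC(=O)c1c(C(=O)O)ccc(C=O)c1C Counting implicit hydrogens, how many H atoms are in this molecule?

8

Walk through each heavy atom and fill implicit hydrogens from standard valence (C 4, N 3, O 2, S 2, halogen 1); for lowercase aromatic atoms, an aromatic c carries 1 H when it has two neighbours and 0 H with three, and aromatic n carries 0 H:
  atom 1: O, bond orders sum to 1 (valence 2) → 1 H
  atom 2: C, bond orders sum to 4 (valence 4) → 0 H
  atom 3: O, bond orders sum to 2 (valence 2) → 0 H
  atom 4: aromatic c, 3 neighbours → 0 H
  atom 5: aromatic c, 3 neighbours → 0 H
  atom 6: C, bond orders sum to 4 (valence 4) → 0 H
  atom 7: O, bond orders sum to 2 (valence 2) → 0 H
  atom 8: O, bond orders sum to 1 (valence 2) → 1 H
  atom 9: aromatic c, 2 neighbours → 1 H
  atom 10: aromatic c, 2 neighbours → 1 H
  atom 11: aromatic c, 3 neighbours → 0 H
  atom 12: C, bond orders sum to 3 (valence 4) → 1 H
  atom 13: O, bond orders sum to 2 (valence 2) → 0 H
  atom 14: aromatic c, 3 neighbours → 0 H
  atom 15: C, bond orders sum to 1 (valence 4) → 3 H
Total hydrogens: 8.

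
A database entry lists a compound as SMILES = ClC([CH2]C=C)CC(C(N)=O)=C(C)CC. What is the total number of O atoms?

1

Scan the SMILES for O atoms (remember two-letter symbols like Cl and Br are single atoms).
Oxygen count: 1.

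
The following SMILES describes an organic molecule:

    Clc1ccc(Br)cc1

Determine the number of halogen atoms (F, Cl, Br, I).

Halogen atoms appear at heavy-atom positions 1, 6 (1×Br, 1×Cl).
Halogen count: 2.

2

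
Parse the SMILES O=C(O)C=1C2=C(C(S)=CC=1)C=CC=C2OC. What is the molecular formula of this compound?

C12H10O3S

Walk through each heavy atom and fill implicit hydrogens from standard valence (C 4, N 3, O 2, S 2, halogen 1):
  atom 1: O, bond orders sum to 2 (valence 2) → 0 H
  atom 2: C, bond orders sum to 4 (valence 4) → 0 H
  atom 3: O, bond orders sum to 1 (valence 2) → 1 H
  atom 4: C, bond orders sum to 4 (valence 4) → 0 H
  atom 5: C, bond orders sum to 4 (valence 4) → 0 H
  atom 6: C, bond orders sum to 4 (valence 4) → 0 H
  atom 7: C, bond orders sum to 4 (valence 4) → 0 H
  atom 8: S, bond orders sum to 1 (valence 2) → 1 H
  atom 9: C, bond orders sum to 3 (valence 4) → 1 H
  atom 10: C, bond orders sum to 3 (valence 4) → 1 H
  atom 11: C, bond orders sum to 3 (valence 4) → 1 H
  atom 12: C, bond orders sum to 3 (valence 4) → 1 H
  atom 13: C, bond orders sum to 3 (valence 4) → 1 H
  atom 14: C, bond orders sum to 4 (valence 4) → 0 H
  atom 15: O, bond orders sum to 2 (valence 2) → 0 H
  atom 16: C, bond orders sum to 1 (valence 4) → 3 H
Totals → C:12, H:10, O:3, S:1.
In Hill order: C12H10O3S.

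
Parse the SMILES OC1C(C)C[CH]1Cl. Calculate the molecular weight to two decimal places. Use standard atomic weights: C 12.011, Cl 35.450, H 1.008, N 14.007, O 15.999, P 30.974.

First, the molecular formula is C5H9ClO (counting implicit H from valence).
  C: 5 × 12.011 = 60.055
  Cl: 1 × 35.450 = 35.450
  H: 9 × 1.008 = 9.072
  O: 1 × 15.999 = 15.999
Sum: 5×12.011 + 1×35.450 + 9×1.008 + 1×15.999 = 120.576 → 120.58 g/mol.

120.58 g/mol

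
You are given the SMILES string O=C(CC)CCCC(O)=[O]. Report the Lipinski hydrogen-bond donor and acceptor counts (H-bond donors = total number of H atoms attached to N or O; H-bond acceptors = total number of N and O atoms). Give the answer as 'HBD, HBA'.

1, 3

Donors: find every N or O and count the H atoms it carries.
  atom 1 (O): bond orders sum to 2 → 0 H
  atom 9 (O): bond orders sum to 1 → 1 H
  atom 10 (O): bond orders sum to 2 → 0 H
Lipinski HBD = 1.
Acceptors: N atoms = 0, O atoms = 3 → HBA = 3.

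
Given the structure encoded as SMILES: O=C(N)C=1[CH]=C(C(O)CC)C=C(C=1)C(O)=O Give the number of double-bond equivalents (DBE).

6

Degree of unsaturation = (number of rings) + (number of π bonds).
Ring closures in the SMILES: 1.
π bonds: 5 double bonds (each 1 DoU) → 5 DoU from unsaturation.
Total DoU = 1 + 5 = 6.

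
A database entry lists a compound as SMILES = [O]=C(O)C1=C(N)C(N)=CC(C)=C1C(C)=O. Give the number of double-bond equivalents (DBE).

6

Degree of unsaturation = (number of rings) + (number of π bonds).
Ring closures in the SMILES: 1.
π bonds: 5 double bonds (each 1 DoU) → 5 DoU from unsaturation.
Total DoU = 1 + 5 = 6.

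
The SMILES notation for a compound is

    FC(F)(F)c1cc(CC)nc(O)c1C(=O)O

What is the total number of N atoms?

Scan the SMILES for N atoms (remember two-letter symbols like Cl and Br are single atoms).
Nitrogen count: 1.

1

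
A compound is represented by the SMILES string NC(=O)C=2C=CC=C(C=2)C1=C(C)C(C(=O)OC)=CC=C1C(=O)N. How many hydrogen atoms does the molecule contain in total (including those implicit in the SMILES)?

Walk through each heavy atom and fill implicit hydrogens from standard valence (C 4, N 3, O 2, S 2, halogen 1):
  atom 1: N, bond orders sum to 1 (valence 3) → 2 H
  atom 2: C, bond orders sum to 4 (valence 4) → 0 H
  atom 3: O, bond orders sum to 2 (valence 2) → 0 H
  atom 4: C, bond orders sum to 4 (valence 4) → 0 H
  atom 5: C, bond orders sum to 3 (valence 4) → 1 H
  atom 6: C, bond orders sum to 3 (valence 4) → 1 H
  atom 7: C, bond orders sum to 3 (valence 4) → 1 H
  atom 8: C, bond orders sum to 4 (valence 4) → 0 H
  atom 9: C, bond orders sum to 3 (valence 4) → 1 H
  atom 10: C, bond orders sum to 4 (valence 4) → 0 H
  atom 11: C, bond orders sum to 4 (valence 4) → 0 H
  atom 12: C, bond orders sum to 1 (valence 4) → 3 H
  atom 13: C, bond orders sum to 4 (valence 4) → 0 H
  atom 14: C, bond orders sum to 4 (valence 4) → 0 H
  atom 15: O, bond orders sum to 2 (valence 2) → 0 H
  atom 16: O, bond orders sum to 2 (valence 2) → 0 H
  atom 17: C, bond orders sum to 1 (valence 4) → 3 H
  atom 18: C, bond orders sum to 3 (valence 4) → 1 H
  atom 19: C, bond orders sum to 3 (valence 4) → 1 H
  atom 20: C, bond orders sum to 4 (valence 4) → 0 H
  atom 21: C, bond orders sum to 4 (valence 4) → 0 H
  atom 22: O, bond orders sum to 2 (valence 2) → 0 H
  atom 23: N, bond orders sum to 1 (valence 3) → 2 H
Total hydrogens: 16.

16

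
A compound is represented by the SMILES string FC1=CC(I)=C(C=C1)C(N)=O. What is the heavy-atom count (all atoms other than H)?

Every atom symbol written in the SMILES (organic subset) is one heavy atom; implicit H are not written.
Heavy atoms by element → C:7, F:1, I:1, N:1, O:1.
Total: 11.

11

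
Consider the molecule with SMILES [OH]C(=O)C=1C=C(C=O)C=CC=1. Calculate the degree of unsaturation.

6

Molecular formula: C8H6O3.
DoU = (2C + 2 + N − H − X) / 2, where X is the halogen count and O/S are ignored.
    = (2·8 + 2 + 0 − 6 − 0) / 2 = 12 / 2 = 6.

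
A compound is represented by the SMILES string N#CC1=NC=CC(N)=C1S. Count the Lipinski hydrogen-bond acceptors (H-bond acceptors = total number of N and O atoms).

3

N atoms: 3; O atoms: 0.
Lipinski HBA = 3 + 0 = 3.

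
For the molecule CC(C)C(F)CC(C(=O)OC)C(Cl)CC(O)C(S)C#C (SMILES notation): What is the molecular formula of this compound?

C14H22ClFO3S

Walk through each heavy atom and fill implicit hydrogens from standard valence (C 4, N 3, O 2, S 2, halogen 1):
  atom 1: C, bond orders sum to 1 (valence 4) → 3 H
  atom 2: C, bond orders sum to 3 (valence 4) → 1 H
  atom 3: C, bond orders sum to 1 (valence 4) → 3 H
  atom 4: C, bond orders sum to 3 (valence 4) → 1 H
  atom 5: F (halogen, monovalent) → 0 H
  atom 6: C, bond orders sum to 2 (valence 4) → 2 H
  atom 7: C, bond orders sum to 3 (valence 4) → 1 H
  atom 8: C, bond orders sum to 4 (valence 4) → 0 H
  atom 9: O, bond orders sum to 2 (valence 2) → 0 H
  atom 10: O, bond orders sum to 2 (valence 2) → 0 H
  atom 11: C, bond orders sum to 1 (valence 4) → 3 H
  atom 12: C, bond orders sum to 3 (valence 4) → 1 H
  atom 13: Cl (halogen, monovalent) → 0 H
  atom 14: C, bond orders sum to 2 (valence 4) → 2 H
  atom 15: C, bond orders sum to 3 (valence 4) → 1 H
  atom 16: O, bond orders sum to 1 (valence 2) → 1 H
  atom 17: C, bond orders sum to 3 (valence 4) → 1 H
  atom 18: S, bond orders sum to 1 (valence 2) → 1 H
  atom 19: C, bond orders sum to 4 (valence 4) → 0 H
  atom 20: C, bond orders sum to 3 (valence 4) → 1 H
Totals → C:14, H:22, Cl:1, F:1, O:3, S:1.
In Hill order: C14H22ClFO3S.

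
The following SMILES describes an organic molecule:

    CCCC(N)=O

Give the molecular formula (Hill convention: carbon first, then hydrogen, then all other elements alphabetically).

C4H9NO

Walk through each heavy atom and fill implicit hydrogens from standard valence (C 4, N 3, O 2, S 2, halogen 1):
  atom 1: C, bond orders sum to 1 (valence 4) → 3 H
  atom 2: C, bond orders sum to 2 (valence 4) → 2 H
  atom 3: C, bond orders sum to 2 (valence 4) → 2 H
  atom 4: C, bond orders sum to 4 (valence 4) → 0 H
  atom 5: N, bond orders sum to 1 (valence 3) → 2 H
  atom 6: O, bond orders sum to 2 (valence 2) → 0 H
Totals → C:4, H:9, N:1, O:1.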